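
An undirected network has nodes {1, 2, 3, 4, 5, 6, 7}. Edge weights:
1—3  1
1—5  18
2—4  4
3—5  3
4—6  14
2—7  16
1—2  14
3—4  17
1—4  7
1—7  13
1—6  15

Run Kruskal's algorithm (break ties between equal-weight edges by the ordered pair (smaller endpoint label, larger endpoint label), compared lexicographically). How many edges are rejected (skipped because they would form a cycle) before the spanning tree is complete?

1

Kruskal's algorithm — process edges by increasing weight (ties by edge label):
1—3 (1): add. Components now {1,3} {2} {4} {5} {6} {7}
3—5 (3): add. Components now {1,3,5} {2} {4} {6} {7}
2—4 (4): add. Components now {1,3,5} {2,4} {6} {7}
1—4 (7): add. Components now {1,2,3,4,5} {6} {7}
1—7 (13): add. Components now {1,2,3,4,5,7} {6}
1—2 (14): skip — 1 and 2 already connected.
4—6 (14): add. Components now {1,2,3,4,5,6,7}
Edges rejected before the tree was complete: 1.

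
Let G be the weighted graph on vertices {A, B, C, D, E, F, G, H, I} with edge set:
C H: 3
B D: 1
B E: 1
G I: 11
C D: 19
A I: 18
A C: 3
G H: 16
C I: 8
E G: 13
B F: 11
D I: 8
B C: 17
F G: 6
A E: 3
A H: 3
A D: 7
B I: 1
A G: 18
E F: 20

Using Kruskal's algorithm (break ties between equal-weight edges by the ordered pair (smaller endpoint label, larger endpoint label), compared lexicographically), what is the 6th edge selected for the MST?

A-H

Sort edges by weight, then run Kruskal:
B D (1): add — endpoints in different components.
B E (1): add — endpoints in different components.
B I (1): add — endpoints in different components.
A C (3): add — endpoints in different components.
A E (3): add — endpoints in different components.
A H (3): add — endpoints in different components.
C H (3): skip — C and H already connected.
F G (6): add — endpoints in different components.
A D (7): skip — A and D already connected.
C I (8): skip — C and I already connected.
D I (8): skip — D and I already connected.
B F (11): add — endpoints in different components.
The 6th edge added is A H.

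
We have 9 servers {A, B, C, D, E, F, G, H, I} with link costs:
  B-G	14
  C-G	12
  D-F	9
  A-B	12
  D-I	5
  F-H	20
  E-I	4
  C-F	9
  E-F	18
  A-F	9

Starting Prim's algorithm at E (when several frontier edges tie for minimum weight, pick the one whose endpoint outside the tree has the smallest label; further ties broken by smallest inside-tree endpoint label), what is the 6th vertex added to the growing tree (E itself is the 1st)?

Prim, starting at E.
Step 1: cheapest edge leaving the tree is E-I (4); add I.
Step 2: cheapest edge leaving the tree is D-I (5); add D.
Step 3: cheapest edge leaving the tree is D-F (9); add F.
Step 4: cheapest edge leaving the tree is A-F (9); add A.
Step 5: cheapest edge leaving the tree is C-F (9); add C.
Step 6: cheapest edge leaving the tree is A-B (12); add B.
Step 7: cheapest edge leaving the tree is C-G (12); add G.
Step 8: cheapest edge leaving the tree is F-H (20); add H.
Vertex order: E, I, D, F, A, C, B, G, H. The 6th vertex is C.

C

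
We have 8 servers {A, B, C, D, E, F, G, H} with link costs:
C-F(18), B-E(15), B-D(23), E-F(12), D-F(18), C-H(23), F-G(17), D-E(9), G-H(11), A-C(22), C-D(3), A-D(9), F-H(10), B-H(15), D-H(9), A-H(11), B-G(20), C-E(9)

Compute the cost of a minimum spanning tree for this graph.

Kruskal's algorithm — process edges by increasing weight (ties by edge label):
C-D (3): add — endpoints in different components.
A-D (9): add — endpoints in different components.
C-E (9): add — endpoints in different components.
D-E (9): skip — D and E already connected.
D-H (9): add — endpoints in different components.
F-H (10): add — endpoints in different components.
A-H (11): skip — A and H already connected.
G-H (11): add — endpoints in different components.
E-F (12): skip — E and F already connected.
B-E (15): add — endpoints in different components.
MST edges: C-D, A-D, C-E, D-H, F-H, G-H, B-E; total weight 3+9+9+9+10+11+15 = 66.

66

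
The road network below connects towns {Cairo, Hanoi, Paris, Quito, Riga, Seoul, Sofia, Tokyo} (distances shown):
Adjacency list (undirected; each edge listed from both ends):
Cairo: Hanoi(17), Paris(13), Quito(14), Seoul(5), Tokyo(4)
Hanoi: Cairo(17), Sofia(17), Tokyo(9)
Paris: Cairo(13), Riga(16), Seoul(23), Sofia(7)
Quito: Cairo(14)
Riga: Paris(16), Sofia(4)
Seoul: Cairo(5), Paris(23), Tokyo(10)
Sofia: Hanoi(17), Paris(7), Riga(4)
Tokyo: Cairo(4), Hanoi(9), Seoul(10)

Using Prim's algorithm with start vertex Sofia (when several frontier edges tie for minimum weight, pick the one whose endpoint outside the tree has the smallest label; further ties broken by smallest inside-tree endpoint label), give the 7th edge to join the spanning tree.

Cairo-Quito

Prim's algorithm from Sofia:
Step 1: cheapest edge leaving the tree is Riga—Sofia (4); add Riga.
Step 2: cheapest edge leaving the tree is Paris—Sofia (7); add Paris.
Step 3: cheapest edge leaving the tree is Cairo—Paris (13); add Cairo.
Step 4: cheapest edge leaving the tree is Cairo—Tokyo (4); add Tokyo.
Step 5: cheapest edge leaving the tree is Cairo—Seoul (5); add Seoul.
Step 6: cheapest edge leaving the tree is Hanoi—Tokyo (9); add Hanoi.
Step 7: cheapest edge leaving the tree is Cairo—Quito (14); add Quito.
The 7th edge added is Cairo—Quito.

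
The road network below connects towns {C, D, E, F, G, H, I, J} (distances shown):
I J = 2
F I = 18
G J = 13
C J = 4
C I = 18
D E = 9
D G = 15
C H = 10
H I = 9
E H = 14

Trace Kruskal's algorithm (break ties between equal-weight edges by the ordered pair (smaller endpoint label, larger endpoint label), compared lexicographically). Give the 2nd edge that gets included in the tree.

C-J

Kruskal's algorithm — process edges by increasing weight (ties by edge label):
I J (2): add — endpoints in different components.
C J (4): add — endpoints in different components.
D E (9): add — endpoints in different components.
H I (9): add — endpoints in different components.
C H (10): skip — C and H already connected.
G J (13): add — endpoints in different components.
E H (14): add — endpoints in different components.
D G (15): skip — D and G already connected.
C I (18): skip — C and I already connected.
F I (18): add — endpoints in different components.
The 2nd edge added is C J.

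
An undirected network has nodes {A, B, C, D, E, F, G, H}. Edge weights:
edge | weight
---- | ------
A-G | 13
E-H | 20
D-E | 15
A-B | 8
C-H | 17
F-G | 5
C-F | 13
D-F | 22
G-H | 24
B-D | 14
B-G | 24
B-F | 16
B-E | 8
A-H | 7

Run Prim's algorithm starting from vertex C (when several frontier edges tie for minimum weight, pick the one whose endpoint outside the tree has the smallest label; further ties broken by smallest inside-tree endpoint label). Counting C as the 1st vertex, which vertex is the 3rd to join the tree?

G

Prim, starting at C.
Step 1: frontier [C-F 13, C-H 17] → take C-F (13); add F.
Step 2: frontier [C-H 17, F-G 5, B-F 16, D-F 22] → take F-G (5); add G.
Step 3: frontier [C-H 17, B-F 16, D-F 22, A-G 13, B-G 24, G-H 24] → take A-G (13); add A.
Step 4: frontier [A-H 7, A-B 8, C-H 17, B-F 16, D-F 22, B-G 24, G-H 24] → take A-H (7); add H.
Step 5: frontier [A-B 8, B-F 16, D-F 22, B-G 24, E-H 20] → take A-B (8); add B.
Step 6: frontier [B-E 8, B-D 14, D-F 22, E-H 20] → take B-E (8); add E.
Step 7: frontier [B-D 14, D-E 15, D-F 22] → take B-D (14); add D.
Vertex order: C, F, G, A, H, B, E, D. The 3rd vertex is G.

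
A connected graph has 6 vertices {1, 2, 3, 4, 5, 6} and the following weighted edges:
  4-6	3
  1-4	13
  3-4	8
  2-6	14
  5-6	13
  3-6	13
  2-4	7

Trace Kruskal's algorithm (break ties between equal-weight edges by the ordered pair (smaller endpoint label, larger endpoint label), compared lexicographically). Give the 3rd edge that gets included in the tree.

Kruskal's algorithm — process edges by increasing weight (ties by edge label):
4-6 (3): add. Components now {1} {2} {3} {4,6} {5}
2-4 (7): add. Components now {1} {2,4,6} {3} {5}
3-4 (8): add. Components now {1} {2,3,4,6} {5}
1-4 (13): add. Components now {1,2,3,4,6} {5}
3-6 (13): skip — 3 and 6 already connected.
5-6 (13): add. Components now {1,2,3,4,5,6}
The 3rd edge added is 3-4.

3-4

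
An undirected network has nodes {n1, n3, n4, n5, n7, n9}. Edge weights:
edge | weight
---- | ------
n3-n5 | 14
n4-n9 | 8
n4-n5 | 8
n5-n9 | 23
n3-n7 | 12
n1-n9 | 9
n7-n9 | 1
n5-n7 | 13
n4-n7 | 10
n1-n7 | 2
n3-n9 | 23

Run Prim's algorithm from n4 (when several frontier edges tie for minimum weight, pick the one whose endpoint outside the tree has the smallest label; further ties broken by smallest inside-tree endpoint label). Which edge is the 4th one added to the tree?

Prim, starting at n4.
Step 1: frontier [n4-n5 8, n4-n9 8, n4-n7 10] → take n4-n5 (8); add n5.
Step 2: frontier [n4-n9 8, n4-n7 10, n5-n7 13, n3-n5 14, n5-n9 23] → take n4-n9 (8); add n9.
Step 3: frontier [n4-n7 10, n5-n7 13, n3-n5 14, n7-n9 1, n1-n9 9, n3-n9 23] → take n7-n9 (1); add n7.
Step 4: frontier [n3-n5 14, n1-n7 2, n3-n7 12, n1-n9 9, n3-n9 23] → take n1-n7 (2); add n1.
Step 5: frontier [n3-n5 14, n3-n7 12, n3-n9 23] → take n3-n7 (12); add n3.
The 4th edge added is n1-n7.

n1-n7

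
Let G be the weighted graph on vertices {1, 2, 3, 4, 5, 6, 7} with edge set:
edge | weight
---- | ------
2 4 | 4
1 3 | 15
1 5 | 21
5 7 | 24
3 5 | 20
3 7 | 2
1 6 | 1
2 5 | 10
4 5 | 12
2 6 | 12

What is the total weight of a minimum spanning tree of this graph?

Kruskal: consider edges lightest-first.
1 6 (1): add — endpoints in different components.
3 7 (2): add — endpoints in different components.
2 4 (4): add — endpoints in different components.
2 5 (10): add — endpoints in different components.
2 6 (12): add — endpoints in different components.
4 5 (12): skip — 4 and 5 already connected.
1 3 (15): add — endpoints in different components.
MST edges: 1 6, 3 7, 2 4, 2 5, 2 6, 1 3; total weight 1+2+4+10+12+15 = 44.

44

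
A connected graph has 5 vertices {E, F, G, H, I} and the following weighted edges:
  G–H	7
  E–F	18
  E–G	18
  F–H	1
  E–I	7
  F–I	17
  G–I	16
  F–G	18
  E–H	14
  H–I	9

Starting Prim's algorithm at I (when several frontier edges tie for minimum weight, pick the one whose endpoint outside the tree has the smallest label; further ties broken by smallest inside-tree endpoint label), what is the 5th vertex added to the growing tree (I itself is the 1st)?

Prim's algorithm from I:
Step 1: cheapest edge leaving the tree is E–I (7); add E.
Step 2: cheapest edge leaving the tree is H–I (9); add H.
Step 3: cheapest edge leaving the tree is F–H (1); add F.
Step 4: cheapest edge leaving the tree is G–H (7); add G.
Vertex order: I, E, H, F, G. The 5th vertex is G.

G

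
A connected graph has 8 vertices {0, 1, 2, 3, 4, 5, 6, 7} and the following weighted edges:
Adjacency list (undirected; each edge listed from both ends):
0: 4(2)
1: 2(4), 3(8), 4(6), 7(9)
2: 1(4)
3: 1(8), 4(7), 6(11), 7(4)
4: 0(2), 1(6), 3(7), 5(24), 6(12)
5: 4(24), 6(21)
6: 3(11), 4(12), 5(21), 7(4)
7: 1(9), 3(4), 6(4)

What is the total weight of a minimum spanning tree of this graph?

Grow the tree from 0 using Prim:
Step 1: frontier [0—4 2] → take 0—4 (2); add 4.
Step 2: frontier [1—4 6, 3—4 7, 4—6 12, 4—5 24] → take 1—4 (6); add 1.
Step 3: frontier [1—2 4, 1—3 8, 1—7 9, 3—4 7, 4—6 12, 4—5 24] → take 1—2 (4); add 2.
Step 4: frontier [1—3 8, 1—7 9, 3—4 7, 4—6 12, 4—5 24] → take 3—4 (7); add 3.
Step 5: frontier [1—7 9, 3—7 4, 3—6 11, 4—6 12, 4—5 24] → take 3—7 (4); add 7.
Step 6: frontier [3—6 11, 4—6 12, 4—5 24, 6—7 4] → take 6—7 (4); add 6.
Step 7: frontier [4—5 24, 5—6 21] → take 5—6 (21); add 5.
MST edges: 0—4, 1—4, 1—2, 3—4, 3—7, 6—7, 5—6; total weight 2+6+4+7+4+4+21 = 48.

48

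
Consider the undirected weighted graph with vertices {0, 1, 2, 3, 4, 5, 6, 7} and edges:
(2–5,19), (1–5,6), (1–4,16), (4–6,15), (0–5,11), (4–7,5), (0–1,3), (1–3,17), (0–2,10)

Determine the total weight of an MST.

72

Kruskal: consider edges lightest-first.
0–1 (3): add — endpoints in different components.
4–7 (5): add — endpoints in different components.
1–5 (6): add — endpoints in different components.
0–2 (10): add — endpoints in different components.
0–5 (11): skip — 0 and 5 already connected.
4–6 (15): add — endpoints in different components.
1–4 (16): add — endpoints in different components.
1–3 (17): add — endpoints in different components.
MST edges: 0–1, 4–7, 1–5, 0–2, 4–6, 1–4, 1–3; total weight 3+5+6+10+15+16+17 = 72.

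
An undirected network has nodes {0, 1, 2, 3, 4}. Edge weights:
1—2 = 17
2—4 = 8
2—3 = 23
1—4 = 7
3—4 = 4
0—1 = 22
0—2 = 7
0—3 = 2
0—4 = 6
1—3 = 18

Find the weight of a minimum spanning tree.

Kruskal's algorithm — process edges by increasing weight (ties by edge label):
0—3 (2): add — endpoints in different components.
3—4 (4): add — endpoints in different components.
0—4 (6): skip — 0 and 4 already connected.
0—2 (7): add — endpoints in different components.
1—4 (7): add — endpoints in different components.
MST edges: 0—3, 3—4, 0—2, 1—4; total weight 2+4+7+7 = 20.

20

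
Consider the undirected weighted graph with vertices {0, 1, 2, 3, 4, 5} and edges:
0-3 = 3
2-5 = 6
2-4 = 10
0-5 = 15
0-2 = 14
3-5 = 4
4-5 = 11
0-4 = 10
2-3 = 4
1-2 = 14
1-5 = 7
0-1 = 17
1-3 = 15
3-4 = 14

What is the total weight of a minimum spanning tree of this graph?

Kruskal's algorithm — process edges by increasing weight (ties by edge label):
0-3 (3): add. Components now {0,3} {1} {2} {4} {5}
2-3 (4): add. Components now {0,2,3} {1} {4} {5}
3-5 (4): add. Components now {0,2,3,5} {1} {4}
2-5 (6): skip — 2 and 5 already connected.
1-5 (7): add. Components now {0,1,2,3,5} {4}
0-4 (10): add. Components now {0,1,2,3,4,5}
MST edges: 0-3, 2-3, 3-5, 1-5, 0-4; total weight 3+4+4+7+10 = 28.

28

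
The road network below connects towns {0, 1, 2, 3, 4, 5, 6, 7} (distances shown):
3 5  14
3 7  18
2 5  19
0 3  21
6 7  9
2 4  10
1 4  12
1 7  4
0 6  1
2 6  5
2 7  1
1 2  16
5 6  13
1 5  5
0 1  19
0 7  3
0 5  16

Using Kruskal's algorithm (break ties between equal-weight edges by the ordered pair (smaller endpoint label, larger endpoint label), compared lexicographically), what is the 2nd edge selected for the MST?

2-7

Kruskal's algorithm — process edges by increasing weight (ties by edge label):
0 6 (1): add — endpoints in different components.
2 7 (1): add — endpoints in different components.
0 7 (3): add — endpoints in different components.
1 7 (4): add — endpoints in different components.
1 5 (5): add — endpoints in different components.
2 6 (5): skip — 2 and 6 already connected.
6 7 (9): skip — 6 and 7 already connected.
2 4 (10): add — endpoints in different components.
1 4 (12): skip — 1 and 4 already connected.
5 6 (13): skip — 5 and 6 already connected.
3 5 (14): add — endpoints in different components.
The 2nd edge added is 2 7.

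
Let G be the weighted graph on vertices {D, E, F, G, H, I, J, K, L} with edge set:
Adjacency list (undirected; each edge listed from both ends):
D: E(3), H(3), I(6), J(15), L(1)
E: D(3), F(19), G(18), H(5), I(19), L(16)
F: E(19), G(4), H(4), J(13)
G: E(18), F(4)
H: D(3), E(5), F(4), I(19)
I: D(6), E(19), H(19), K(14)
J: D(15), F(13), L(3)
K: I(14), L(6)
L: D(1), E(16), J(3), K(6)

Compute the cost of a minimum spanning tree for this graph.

30

Kruskal's algorithm — process edges by increasing weight (ties by edge label):
D—L (1): add — endpoints in different components.
D—E (3): add — endpoints in different components.
D—H (3): add — endpoints in different components.
J—L (3): add — endpoints in different components.
F—G (4): add — endpoints in different components.
F—H (4): add — endpoints in different components.
E—H (5): skip — E and H already connected.
D—I (6): add — endpoints in different components.
K—L (6): add — endpoints in different components.
MST edges: D—L, D—E, D—H, J—L, F—G, F—H, D—I, K—L; total weight 1+3+3+3+4+4+6+6 = 30.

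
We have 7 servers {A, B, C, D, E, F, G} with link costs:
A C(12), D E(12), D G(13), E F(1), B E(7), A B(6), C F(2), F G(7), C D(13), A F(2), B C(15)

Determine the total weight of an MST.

Kruskal's algorithm — process edges by increasing weight (ties by edge label):
E F (1): add. Components now {A} {B} {C} {D} {E,F} {G}
A F (2): add. Components now {A,E,F} {B} {C} {D} {G}
C F (2): add. Components now {A,C,E,F} {B} {D} {G}
A B (6): add. Components now {A,B,C,E,F} {D} {G}
B E (7): skip — B and E already connected.
F G (7): add. Components now {A,B,C,E,F,G} {D}
A C (12): skip — A and C already connected.
D E (12): add. Components now {A,B,C,D,E,F,G}
MST edges: E F, A F, C F, A B, F G, D E; total weight 1+2+2+6+7+12 = 30.

30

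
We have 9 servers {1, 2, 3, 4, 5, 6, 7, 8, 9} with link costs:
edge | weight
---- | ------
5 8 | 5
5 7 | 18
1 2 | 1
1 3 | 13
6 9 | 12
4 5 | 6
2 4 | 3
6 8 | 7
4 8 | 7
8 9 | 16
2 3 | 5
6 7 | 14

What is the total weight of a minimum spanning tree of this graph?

53

Prim's algorithm from 8:
Step 1: cheapest edge leaving the tree is 5 8 (5); add 5.
Step 2: cheapest edge leaving the tree is 4 5 (6); add 4.
Step 3: cheapest edge leaving the tree is 2 4 (3); add 2.
Step 4: cheapest edge leaving the tree is 1 2 (1); add 1.
Step 5: cheapest edge leaving the tree is 2 3 (5); add 3.
Step 6: cheapest edge leaving the tree is 6 8 (7); add 6.
Step 7: cheapest edge leaving the tree is 6 9 (12); add 9.
Step 8: cheapest edge leaving the tree is 6 7 (14); add 7.
MST edges: 5 8, 4 5, 2 4, 1 2, 2 3, 6 8, 6 9, 6 7; total weight 5+6+3+1+5+7+12+14 = 53.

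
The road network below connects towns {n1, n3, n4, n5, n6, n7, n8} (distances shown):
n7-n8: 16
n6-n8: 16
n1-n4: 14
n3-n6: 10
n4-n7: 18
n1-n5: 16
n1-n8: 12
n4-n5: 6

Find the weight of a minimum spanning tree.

Prim, starting at n5.
Step 1: cheapest edge leaving the tree is n4-n5 (6); add n4.
Step 2: cheapest edge leaving the tree is n1-n4 (14); add n1.
Step 3: cheapest edge leaving the tree is n1-n8 (12); add n8.
Step 4: cheapest edge leaving the tree is n6-n8 (16); add n6.
Step 5: cheapest edge leaving the tree is n3-n6 (10); add n3.
Step 6: cheapest edge leaving the tree is n7-n8 (16); add n7.
MST edges: n4-n5, n1-n4, n1-n8, n6-n8, n3-n6, n7-n8; total weight 6+14+12+16+10+16 = 74.

74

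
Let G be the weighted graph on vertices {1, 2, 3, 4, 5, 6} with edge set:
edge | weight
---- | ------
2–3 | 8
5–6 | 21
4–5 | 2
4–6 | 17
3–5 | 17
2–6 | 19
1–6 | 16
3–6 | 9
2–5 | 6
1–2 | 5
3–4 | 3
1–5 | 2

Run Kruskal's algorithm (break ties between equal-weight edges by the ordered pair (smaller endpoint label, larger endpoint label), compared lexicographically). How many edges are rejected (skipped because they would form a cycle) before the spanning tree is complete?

2

Kruskal: consider edges lightest-first.
1–5 (2): add. Components now {1,5} {2} {3} {4} {6}
4–5 (2): add. Components now {1,4,5} {2} {3} {6}
3–4 (3): add. Components now {1,3,4,5} {2} {6}
1–2 (5): add. Components now {1,2,3,4,5} {6}
2–5 (6): skip — 2 and 5 already connected.
2–3 (8): skip — 2 and 3 already connected.
3–6 (9): add. Components now {1,2,3,4,5,6}
Edges rejected before the tree was complete: 2.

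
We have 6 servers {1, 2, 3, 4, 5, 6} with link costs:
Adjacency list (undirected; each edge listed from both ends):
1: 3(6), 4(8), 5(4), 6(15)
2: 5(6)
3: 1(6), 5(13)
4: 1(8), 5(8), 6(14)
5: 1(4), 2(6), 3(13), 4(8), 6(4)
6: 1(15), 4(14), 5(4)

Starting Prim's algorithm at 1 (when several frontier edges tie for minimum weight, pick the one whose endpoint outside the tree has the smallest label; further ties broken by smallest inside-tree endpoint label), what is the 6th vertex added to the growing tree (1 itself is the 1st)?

4

Prim, starting at 1.
Step 1: frontier [1-5 4, 1-3 6, 1-4 8, 1-6 15] → take 1-5 (4); add 5.
Step 2: frontier [1-3 6, 1-4 8, 1-6 15, 5-6 4, 2-5 6, 4-5 8, 3-5 13] → take 5-6 (4); add 6.
Step 3: frontier [1-3 6, 1-4 8, 2-5 6, 4-5 8, 3-5 13, 4-6 14] → take 2-5 (6); add 2.
Step 4: frontier [1-3 6, 1-4 8, 4-5 8, 3-5 13, 4-6 14] → take 1-3 (6); add 3.
Step 5: frontier [1-4 8, 4-5 8, 4-6 14] → take 1-4 (8); add 4.
Vertex order: 1, 5, 6, 2, 3, 4. The 6th vertex is 4.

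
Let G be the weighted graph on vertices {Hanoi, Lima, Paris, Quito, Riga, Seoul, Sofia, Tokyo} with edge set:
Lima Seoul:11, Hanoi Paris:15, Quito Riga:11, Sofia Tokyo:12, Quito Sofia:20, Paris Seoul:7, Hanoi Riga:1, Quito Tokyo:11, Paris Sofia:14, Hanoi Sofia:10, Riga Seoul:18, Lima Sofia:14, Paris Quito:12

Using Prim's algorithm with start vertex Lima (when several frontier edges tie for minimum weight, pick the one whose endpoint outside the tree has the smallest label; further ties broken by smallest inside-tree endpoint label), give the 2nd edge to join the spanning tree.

Paris-Seoul

Prim's algorithm from Lima:
Step 1: frontier [Lima Seoul 11, Lima Sofia 14] → take Lima Seoul (11); add Seoul.
Step 2: frontier [Lima Sofia 14, Paris Seoul 7, Riga Seoul 18] → take Paris Seoul (7); add Paris.
Step 3: frontier [Lima Sofia 14, Paris Quito 12, Paris Sofia 14, Hanoi Paris 15, Riga Seoul 18] → take Paris Quito (12); add Quito.
Step 4: frontier [Lima Sofia 14, Paris Sofia 14, Hanoi Paris 15, Quito Riga 11, Quito Tokyo 11, Quito Sofia 20, Riga Seoul 18] → take Quito Riga (11); add Riga.
Step 5: frontier [Lima Sofia 14, Paris Sofia 14, Hanoi Paris 15, Quito Tokyo 11, Quito Sofia 20, Hanoi Riga 1] → take Hanoi Riga (1); add Hanoi.
Step 6: frontier [Hanoi Sofia 10, Lima Sofia 14, Paris Sofia 14, Quito Tokyo 11, Quito Sofia 20] → take Hanoi Sofia (10); add Sofia.
Step 7: frontier [Quito Tokyo 11, Sofia Tokyo 12] → take Quito Tokyo (11); add Tokyo.
The 2nd edge added is Paris Seoul.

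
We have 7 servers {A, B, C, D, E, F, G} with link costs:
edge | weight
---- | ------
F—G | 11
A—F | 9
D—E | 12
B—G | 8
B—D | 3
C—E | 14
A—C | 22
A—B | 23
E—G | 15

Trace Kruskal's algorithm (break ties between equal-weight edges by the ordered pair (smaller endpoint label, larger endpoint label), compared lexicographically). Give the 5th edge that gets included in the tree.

Kruskal's algorithm — process edges by increasing weight (ties by edge label):
B—D (3): add — endpoints in different components.
B—G (8): add — endpoints in different components.
A—F (9): add — endpoints in different components.
F—G (11): add — endpoints in different components.
D—E (12): add — endpoints in different components.
C—E (14): add — endpoints in different components.
The 5th edge added is D—E.

D-E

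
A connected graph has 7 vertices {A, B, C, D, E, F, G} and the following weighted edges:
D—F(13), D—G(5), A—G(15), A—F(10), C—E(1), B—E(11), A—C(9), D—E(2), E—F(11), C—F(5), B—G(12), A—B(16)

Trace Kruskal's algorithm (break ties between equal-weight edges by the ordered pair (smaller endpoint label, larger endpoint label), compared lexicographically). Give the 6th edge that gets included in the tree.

B-E

Kruskal's algorithm — process edges by increasing weight (ties by edge label):
C—E (1): add. Components now {A} {B} {C,E} {D} {F} {G}
D—E (2): add. Components now {A} {B} {C,D,E} {F} {G}
C—F (5): add. Components now {A} {B} {C,D,E,F} {G}
D—G (5): add. Components now {A} {B} {C,D,E,F,G}
A—C (9): add. Components now {A,C,D,E,F,G} {B}
A—F (10): skip — A and F already connected.
B—E (11): add. Components now {A,B,C,D,E,F,G}
The 6th edge added is B—E.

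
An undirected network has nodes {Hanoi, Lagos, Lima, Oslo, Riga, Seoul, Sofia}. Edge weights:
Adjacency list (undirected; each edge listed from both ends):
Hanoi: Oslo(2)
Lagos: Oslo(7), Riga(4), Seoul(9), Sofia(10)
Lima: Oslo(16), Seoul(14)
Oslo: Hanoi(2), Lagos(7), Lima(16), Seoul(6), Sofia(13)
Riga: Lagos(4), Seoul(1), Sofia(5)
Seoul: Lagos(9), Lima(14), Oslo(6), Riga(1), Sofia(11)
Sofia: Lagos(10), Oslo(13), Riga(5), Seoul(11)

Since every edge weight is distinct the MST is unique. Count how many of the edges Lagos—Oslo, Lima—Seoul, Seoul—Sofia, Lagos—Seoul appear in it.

1

Kruskal: consider edges lightest-first.
Riga—Seoul (1): add — endpoints in different components.
Hanoi—Oslo (2): add — endpoints in different components.
Lagos—Riga (4): add — endpoints in different components.
Riga—Sofia (5): add — endpoints in different components.
Oslo—Seoul (6): add — endpoints in different components.
Lagos—Oslo (7): skip — Lagos and Oslo already connected.
Lagos—Seoul (9): skip — Lagos and Seoul already connected.
Lagos—Sofia (10): skip — Sofia and Lagos already connected.
Seoul—Sofia (11): skip — Sofia and Seoul already connected.
Oslo—Sofia (13): skip — Sofia and Oslo already connected.
Lima—Seoul (14): add — endpoints in different components.
MST edge set: {Riga—Seoul, Hanoi—Oslo, Lagos—Riga, Riga—Sofia, Oslo—Seoul, Lima—Seoul}.
Of the listed edges, {Lima—Seoul} are in the MST → 1.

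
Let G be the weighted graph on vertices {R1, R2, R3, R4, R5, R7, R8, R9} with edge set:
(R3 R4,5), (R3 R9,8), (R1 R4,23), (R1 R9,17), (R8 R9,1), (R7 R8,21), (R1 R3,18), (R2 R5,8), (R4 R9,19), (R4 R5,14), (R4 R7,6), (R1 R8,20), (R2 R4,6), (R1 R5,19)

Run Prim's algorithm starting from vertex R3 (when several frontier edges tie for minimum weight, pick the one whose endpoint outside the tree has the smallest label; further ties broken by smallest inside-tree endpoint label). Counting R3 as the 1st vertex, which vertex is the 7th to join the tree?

Prim's algorithm from R3:
Step 1: cheapest edge leaving the tree is R3 R4 (5); add R4.
Step 2: cheapest edge leaving the tree is R2 R4 (6); add R2.
Step 3: cheapest edge leaving the tree is R4 R7 (6); add R7.
Step 4: cheapest edge leaving the tree is R2 R5 (8); add R5.
Step 5: cheapest edge leaving the tree is R3 R9 (8); add R9.
Step 6: cheapest edge leaving the tree is R8 R9 (1); add R8.
Step 7: cheapest edge leaving the tree is R1 R9 (17); add R1.
Vertex order: R3, R4, R2, R7, R5, R9, R8, R1. The 7th vertex is R8.

R8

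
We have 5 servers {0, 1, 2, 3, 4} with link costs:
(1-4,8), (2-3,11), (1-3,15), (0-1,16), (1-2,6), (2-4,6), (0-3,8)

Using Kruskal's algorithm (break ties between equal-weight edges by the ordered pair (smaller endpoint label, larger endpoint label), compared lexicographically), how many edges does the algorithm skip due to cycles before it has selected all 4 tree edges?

1

Kruskal: consider edges lightest-first.
1-2 (6): add. Components now {0} {1,2} {3} {4}
2-4 (6): add. Components now {0} {1,2,4} {3}
0-3 (8): add. Components now {0,3} {1,2,4}
1-4 (8): skip — 1 and 4 already connected.
2-3 (11): add. Components now {0,1,2,3,4}
Edges rejected before the tree was complete: 1.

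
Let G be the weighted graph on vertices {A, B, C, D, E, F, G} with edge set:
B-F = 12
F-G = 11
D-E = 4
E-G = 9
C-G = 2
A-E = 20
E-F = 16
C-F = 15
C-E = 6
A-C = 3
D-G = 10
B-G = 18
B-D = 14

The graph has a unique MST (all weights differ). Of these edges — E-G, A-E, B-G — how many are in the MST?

0

Kruskal: consider edges lightest-first.
C-G (2): add — endpoints in different components.
A-C (3): add — endpoints in different components.
D-E (4): add — endpoints in different components.
C-E (6): add — endpoints in different components.
E-G (9): skip — E and G already connected.
D-G (10): skip — D and G already connected.
F-G (11): add — endpoints in different components.
B-F (12): add — endpoints in different components.
MST edge set: {C-G, A-C, D-E, C-E, F-G, B-F}.
Of the listed edges, {} are in the MST → 0.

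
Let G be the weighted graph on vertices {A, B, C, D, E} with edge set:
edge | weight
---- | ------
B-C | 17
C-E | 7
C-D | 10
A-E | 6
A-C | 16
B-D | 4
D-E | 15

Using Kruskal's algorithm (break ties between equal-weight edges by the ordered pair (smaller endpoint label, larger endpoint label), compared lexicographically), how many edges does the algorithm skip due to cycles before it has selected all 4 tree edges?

0

Kruskal: consider edges lightest-first.
B-D (4): add — endpoints in different components.
A-E (6): add — endpoints in different components.
C-E (7): add — endpoints in different components.
C-D (10): add — endpoints in different components.
Edges rejected before the tree was complete: 0.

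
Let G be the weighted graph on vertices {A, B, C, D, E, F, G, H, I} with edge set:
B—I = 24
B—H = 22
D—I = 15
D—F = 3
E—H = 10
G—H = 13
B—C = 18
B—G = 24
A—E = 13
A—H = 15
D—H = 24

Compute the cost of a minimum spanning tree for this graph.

118

Prim's algorithm from A:
Step 1: frontier [A—E 13, A—H 15] → take A—E (13); add E.
Step 2: frontier [A—H 15, E—H 10] → take E—H (10); add H.
Step 3: frontier [G—H 13, B—H 22, D—H 24] → take G—H (13); add G.
Step 4: frontier [B—G 24, B—H 22, D—H 24] → take B—H (22); add B.
Step 5: frontier [B—C 18, B—I 24, D—H 24] → take B—C (18); add C.
Step 6: frontier [B—I 24, D—H 24] → take D—H (24); add D.
Step 7: frontier [B—I 24, D—F 3, D—I 15] → take D—F (3); add F.
Step 8: frontier [B—I 24, D—I 15] → take D—I (15); add I.
MST edges: A—E, E—H, G—H, B—H, B—C, D—H, D—F, D—I; total weight 13+10+13+22+18+24+3+15 = 118.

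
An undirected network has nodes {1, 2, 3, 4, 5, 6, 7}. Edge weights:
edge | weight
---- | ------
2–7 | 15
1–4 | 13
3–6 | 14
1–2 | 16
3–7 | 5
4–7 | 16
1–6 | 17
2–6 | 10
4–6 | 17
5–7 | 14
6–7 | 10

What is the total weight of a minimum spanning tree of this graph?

Kruskal's algorithm — process edges by increasing weight (ties by edge label):
3–7 (5): add — endpoints in different components.
2–6 (10): add — endpoints in different components.
6–7 (10): add — endpoints in different components.
1–4 (13): add — endpoints in different components.
3–6 (14): skip — 3 and 6 already connected.
5–7 (14): add — endpoints in different components.
2–7 (15): skip — 2 and 7 already connected.
1–2 (16): add — endpoints in different components.
MST edges: 3–7, 2–6, 6–7, 1–4, 5–7, 1–2; total weight 5+10+10+13+14+16 = 68.

68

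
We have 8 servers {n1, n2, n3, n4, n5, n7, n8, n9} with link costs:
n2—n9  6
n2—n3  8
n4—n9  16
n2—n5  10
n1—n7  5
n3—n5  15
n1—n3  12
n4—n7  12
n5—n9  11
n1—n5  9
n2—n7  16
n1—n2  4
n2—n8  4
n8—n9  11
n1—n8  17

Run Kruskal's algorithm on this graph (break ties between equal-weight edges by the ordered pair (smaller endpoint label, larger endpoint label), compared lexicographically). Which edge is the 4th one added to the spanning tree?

Kruskal: consider edges lightest-first.
n1—n2 (4): add — endpoints in different components.
n2—n8 (4): add — endpoints in different components.
n1—n7 (5): add — endpoints in different components.
n2—n9 (6): add — endpoints in different components.
n2—n3 (8): add — endpoints in different components.
n1—n5 (9): add — endpoints in different components.
n2—n5 (10): skip — n2 and n5 already connected.
n5—n9 (11): skip — n9 and n5 already connected.
n8—n9 (11): skip — n8 and n9 already connected.
n1—n3 (12): skip — n1 and n3 already connected.
n4—n7 (12): add — endpoints in different components.
The 4th edge added is n2—n9.

n2-n9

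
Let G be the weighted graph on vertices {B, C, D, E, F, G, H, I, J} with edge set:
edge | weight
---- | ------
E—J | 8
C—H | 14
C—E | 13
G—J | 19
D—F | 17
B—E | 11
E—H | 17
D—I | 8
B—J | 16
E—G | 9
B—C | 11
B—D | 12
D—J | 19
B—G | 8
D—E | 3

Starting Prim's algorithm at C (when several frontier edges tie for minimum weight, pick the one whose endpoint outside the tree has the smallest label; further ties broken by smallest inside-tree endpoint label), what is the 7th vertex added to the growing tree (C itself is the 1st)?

Grow the tree from C using Prim:
Step 1: cheapest edge leaving the tree is B—C (11); add B.
Step 2: cheapest edge leaving the tree is B—G (8); add G.
Step 3: cheapest edge leaving the tree is E—G (9); add E.
Step 4: cheapest edge leaving the tree is D—E (3); add D.
Step 5: cheapest edge leaving the tree is D—I (8); add I.
Step 6: cheapest edge leaving the tree is E—J (8); add J.
Step 7: cheapest edge leaving the tree is C—H (14); add H.
Step 8: cheapest edge leaving the tree is D—F (17); add F.
Vertex order: C, B, G, E, D, I, J, H, F. The 7th vertex is J.

J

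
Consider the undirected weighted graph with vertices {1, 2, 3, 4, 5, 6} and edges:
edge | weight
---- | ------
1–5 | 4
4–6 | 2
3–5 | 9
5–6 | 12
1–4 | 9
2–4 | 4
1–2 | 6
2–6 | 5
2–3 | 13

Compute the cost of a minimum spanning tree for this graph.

25

Prim's algorithm from 5:
Step 1: cheapest edge leaving the tree is 1–5 (4); add 1.
Step 2: cheapest edge leaving the tree is 1–2 (6); add 2.
Step 3: cheapest edge leaving the tree is 2–4 (4); add 4.
Step 4: cheapest edge leaving the tree is 4–6 (2); add 6.
Step 5: cheapest edge leaving the tree is 3–5 (9); add 3.
MST edges: 1–5, 1–2, 2–4, 4–6, 3–5; total weight 4+6+4+2+9 = 25.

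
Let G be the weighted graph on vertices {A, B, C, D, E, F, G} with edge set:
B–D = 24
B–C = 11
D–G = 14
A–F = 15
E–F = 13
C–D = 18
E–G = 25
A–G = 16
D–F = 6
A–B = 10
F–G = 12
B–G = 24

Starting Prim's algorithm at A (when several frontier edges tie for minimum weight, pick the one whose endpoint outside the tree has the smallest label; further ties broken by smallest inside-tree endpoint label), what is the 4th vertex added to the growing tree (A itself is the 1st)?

Grow the tree from A using Prim:
Step 1: cheapest edge leaving the tree is A–B (10); add B.
Step 2: cheapest edge leaving the tree is B–C (11); add C.
Step 3: cheapest edge leaving the tree is A–F (15); add F.
Step 4: cheapest edge leaving the tree is D–F (6); add D.
Step 5: cheapest edge leaving the tree is F–G (12); add G.
Step 6: cheapest edge leaving the tree is E–F (13); add E.
Vertex order: A, B, C, F, D, G, E. The 4th vertex is F.

F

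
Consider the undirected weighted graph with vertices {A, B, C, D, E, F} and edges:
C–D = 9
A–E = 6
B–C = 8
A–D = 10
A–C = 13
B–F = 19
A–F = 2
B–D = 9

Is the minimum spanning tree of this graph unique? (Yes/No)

Sort edges by weight, then run Kruskal:
A–F (2): add. Components now {A,F} {B} {C} {D} {E}
A–E (6): add. Components now {A,E,F} {B} {C} {D}
B–C (8): add. Components now {A,E,F} {B,C} {D}
B–D (9): add. Components now {A,E,F} {B,C,D}
C–D (9): skip — C and D already connected.
A–D (10): add. Components now {A,B,C,D,E,F}
Non-tree edge C–D has weight 9, equal to the heaviest edge on its tree cycle — swapping gives another MST of the same weight. Not unique.

No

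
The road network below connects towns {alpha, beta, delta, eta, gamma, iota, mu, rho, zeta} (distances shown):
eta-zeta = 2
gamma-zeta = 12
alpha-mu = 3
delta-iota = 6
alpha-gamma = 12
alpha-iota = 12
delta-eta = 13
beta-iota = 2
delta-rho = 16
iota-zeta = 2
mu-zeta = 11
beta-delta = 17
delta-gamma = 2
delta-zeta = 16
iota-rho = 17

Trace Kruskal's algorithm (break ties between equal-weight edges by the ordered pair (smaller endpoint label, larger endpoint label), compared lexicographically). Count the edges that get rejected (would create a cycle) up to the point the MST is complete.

Kruskal: consider edges lightest-first.
beta-iota (2): add — endpoints in different components.
delta-gamma (2): add — endpoints in different components.
eta-zeta (2): add — endpoints in different components.
iota-zeta (2): add — endpoints in different components.
alpha-mu (3): add — endpoints in different components.
delta-iota (6): add — endpoints in different components.
mu-zeta (11): add — endpoints in different components.
alpha-gamma (12): skip — gamma and alpha already connected.
alpha-iota (12): skip — iota and alpha already connected.
gamma-zeta (12): skip — zeta and gamma already connected.
delta-eta (13): skip — delta and eta already connected.
delta-rho (16): add — endpoints in different components.
Edges rejected before the tree was complete: 4.

4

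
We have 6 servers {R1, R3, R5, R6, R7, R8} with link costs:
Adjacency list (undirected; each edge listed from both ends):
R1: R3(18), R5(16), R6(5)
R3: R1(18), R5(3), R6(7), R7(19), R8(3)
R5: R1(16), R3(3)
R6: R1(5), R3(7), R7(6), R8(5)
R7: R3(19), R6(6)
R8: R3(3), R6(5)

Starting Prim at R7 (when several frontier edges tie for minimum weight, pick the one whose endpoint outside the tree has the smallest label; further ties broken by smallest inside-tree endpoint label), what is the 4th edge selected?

R3-R8

Prim, starting at R7.
Step 1: cheapest edge leaving the tree is R6—R7 (6); add R6.
Step 2: cheapest edge leaving the tree is R1—R6 (5); add R1.
Step 3: cheapest edge leaving the tree is R6—R8 (5); add R8.
Step 4: cheapest edge leaving the tree is R3—R8 (3); add R3.
Step 5: cheapest edge leaving the tree is R3—R5 (3); add R5.
The 4th edge added is R3—R8.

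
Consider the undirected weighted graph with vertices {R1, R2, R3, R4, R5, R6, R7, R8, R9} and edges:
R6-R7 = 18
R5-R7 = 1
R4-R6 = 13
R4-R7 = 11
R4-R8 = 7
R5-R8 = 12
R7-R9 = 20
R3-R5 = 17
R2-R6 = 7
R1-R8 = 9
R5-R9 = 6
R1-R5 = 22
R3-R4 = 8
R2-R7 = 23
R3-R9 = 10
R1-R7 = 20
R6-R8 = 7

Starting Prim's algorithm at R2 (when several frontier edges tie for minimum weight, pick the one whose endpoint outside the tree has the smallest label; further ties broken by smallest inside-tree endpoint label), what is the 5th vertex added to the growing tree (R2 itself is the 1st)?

R3

Grow the tree from R2 using Prim:
Step 1: cheapest edge leaving the tree is R2-R6 (7); add R6.
Step 2: cheapest edge leaving the tree is R6-R8 (7); add R8.
Step 3: cheapest edge leaving the tree is R4-R8 (7); add R4.
Step 4: cheapest edge leaving the tree is R3-R4 (8); add R3.
Step 5: cheapest edge leaving the tree is R1-R8 (9); add R1.
Step 6: cheapest edge leaving the tree is R3-R9 (10); add R9.
Step 7: cheapest edge leaving the tree is R5-R9 (6); add R5.
Step 8: cheapest edge leaving the tree is R5-R7 (1); add R7.
Vertex order: R2, R6, R8, R4, R3, R1, R9, R5, R7. The 5th vertex is R3.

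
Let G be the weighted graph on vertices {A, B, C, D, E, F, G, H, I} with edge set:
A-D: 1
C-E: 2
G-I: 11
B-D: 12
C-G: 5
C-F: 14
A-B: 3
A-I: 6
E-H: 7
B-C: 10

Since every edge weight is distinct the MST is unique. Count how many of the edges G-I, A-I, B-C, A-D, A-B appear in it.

Kruskal: consider edges lightest-first.
A-D (1): add — endpoints in different components.
C-E (2): add — endpoints in different components.
A-B (3): add — endpoints in different components.
C-G (5): add — endpoints in different components.
A-I (6): add — endpoints in different components.
E-H (7): add — endpoints in different components.
B-C (10): add — endpoints in different components.
G-I (11): skip — G and I already connected.
B-D (12): skip — B and D already connected.
C-F (14): add — endpoints in different components.
MST edge set: {A-D, C-E, A-B, C-G, A-I, E-H, B-C, C-F}.
Of the listed edges, {A-I, B-C, A-D, A-B} are in the MST → 4.

4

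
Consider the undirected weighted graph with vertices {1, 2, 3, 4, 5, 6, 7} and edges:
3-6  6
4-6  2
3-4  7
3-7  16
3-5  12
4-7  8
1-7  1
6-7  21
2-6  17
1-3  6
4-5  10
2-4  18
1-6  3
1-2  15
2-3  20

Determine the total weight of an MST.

Kruskal: consider edges lightest-first.
1-7 (1): add — endpoints in different components.
4-6 (2): add — endpoints in different components.
1-6 (3): add — endpoints in different components.
1-3 (6): add — endpoints in different components.
3-6 (6): skip — 3 and 6 already connected.
3-4 (7): skip — 3 and 4 already connected.
4-7 (8): skip — 4 and 7 already connected.
4-5 (10): add — endpoints in different components.
3-5 (12): skip — 3 and 5 already connected.
1-2 (15): add — endpoints in different components.
MST edges: 1-7, 4-6, 1-6, 1-3, 4-5, 1-2; total weight 1+2+3+6+10+15 = 37.

37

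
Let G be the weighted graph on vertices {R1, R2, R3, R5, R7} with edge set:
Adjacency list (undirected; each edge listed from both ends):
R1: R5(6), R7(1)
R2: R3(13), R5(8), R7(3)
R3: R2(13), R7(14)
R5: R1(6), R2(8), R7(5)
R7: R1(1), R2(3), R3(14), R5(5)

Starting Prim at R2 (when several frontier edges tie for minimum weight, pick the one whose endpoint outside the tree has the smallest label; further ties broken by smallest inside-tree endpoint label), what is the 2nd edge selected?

Prim's algorithm from R2:
Step 1: cheapest edge leaving the tree is R2-R7 (3); add R7.
Step 2: cheapest edge leaving the tree is R1-R7 (1); add R1.
Step 3: cheapest edge leaving the tree is R5-R7 (5); add R5.
Step 4: cheapest edge leaving the tree is R2-R3 (13); add R3.
The 2nd edge added is R1-R7.

R1-R7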